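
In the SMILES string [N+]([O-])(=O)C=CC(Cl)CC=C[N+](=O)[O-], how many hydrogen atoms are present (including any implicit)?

7

Hydrogens are implicit in SMILES; fill each atom to its normal valence:
  5 × C: 1 H each → 5
  2 × N (charge +1): no H
  2 × O: no H
  2 × O (charge -1): no H
  1 × C: 2 H
  1 × Cl: no H
  Total hydrogens = 7.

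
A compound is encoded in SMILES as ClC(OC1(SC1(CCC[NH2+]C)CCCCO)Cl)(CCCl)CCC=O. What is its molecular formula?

Heavy atoms from the SMILES: 16 C, 3 Cl, 1 N, 3 O, 1 S.
Implicit hydrogens by atom environment:
  11 × C: 2 H each → 22
  3 × C: no H
  3 × Cl: no H
  2 × O: no H
  1 × C: 3 H
  1 × C: 1 H
  1 × N (charge +1): 2 H
  1 × O: 1 H
  1 × S: no H
  Total hydrogens = 29.
Net charge +1.
Molecular formula: C16H29Cl3NO3S+

C16H29Cl3NO3S+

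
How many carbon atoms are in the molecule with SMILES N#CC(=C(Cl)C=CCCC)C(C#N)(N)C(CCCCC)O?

16

The symbol for carbon appears 16 times in the SMILES. (Cl is a single chlorine, not C + l.)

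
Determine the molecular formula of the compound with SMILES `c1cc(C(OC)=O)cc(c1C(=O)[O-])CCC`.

C12H13O4-

Heavy atoms from the SMILES: 12 C, 4 O.
Implicit hydrogens by atom environment:
  3 × C (aromatic): 1 H each → 3
  3 × C (aromatic): no H
  3 × O: no H
  2 × C: 3 H each → 6
  2 × C: 2 H each → 4
  2 × C: no H
  1 × O (charge -1): no H
  Total hydrogens = 13.
Net charge -1.
Molecular formula: C12H13O4-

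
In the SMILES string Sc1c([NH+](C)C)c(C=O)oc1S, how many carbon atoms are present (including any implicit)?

The symbol for carbon appears 7 times in the SMILES. Lowercase c denotes aromatic carbon and counts toward C.

7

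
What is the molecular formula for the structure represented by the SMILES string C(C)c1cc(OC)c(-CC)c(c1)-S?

Heavy atoms from the SMILES: 11 C, 1 O, 1 S.
Implicit hydrogens by atom environment:
  4 × C (aromatic): no H
  3 × C: 3 H each → 9
  2 × C: 2 H each → 4
  2 × C (aromatic): 1 H each → 2
  1 × O: no H
  1 × S: 1 H
  Total hydrogens = 16.
Molecular formula: C11H16OS

C11H16OS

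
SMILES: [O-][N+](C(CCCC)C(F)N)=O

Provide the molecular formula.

Heavy atoms from the SMILES: 6 C, 1 F, 2 N, 2 O.
Implicit hydrogens by atom environment:
  3 × C: 2 H each → 6
  2 × C: 1 H each → 2
  1 × C: 3 H
  1 × F: no H
  1 × N: 2 H
  1 × N (charge +1): no H
  1 × O: no H
  1 × O (charge -1): no H
  Total hydrogens = 13.
Molecular formula: C6H13FN2O2

C6H13FN2O2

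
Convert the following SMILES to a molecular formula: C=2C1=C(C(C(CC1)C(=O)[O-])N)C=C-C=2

Heavy atoms from the SMILES: 11 C, 1 N, 2 O.
Implicit hydrogens by atom environment:
  4 × C (aromatic): 1 H each → 4
  2 × C: 2 H each → 4
  2 × C: 1 H each → 2
  2 × C (aromatic): no H
  1 × C: no H
  1 × N: 2 H
  1 × O: no H
  1 × O (charge -1): no H
  Total hydrogens = 12.
Net charge -1.
Molecular formula: C11H12NO2-

C11H12NO2-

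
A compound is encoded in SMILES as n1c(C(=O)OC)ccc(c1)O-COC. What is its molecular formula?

C9H11NO4

Heavy atoms from the SMILES: 9 C, 1 N, 4 O.
Implicit hydrogens by atom environment:
  4 × O: no H
  3 × C (aromatic): 1 H each → 3
  2 × C: 3 H each → 6
  2 × C (aromatic): no H
  1 × C: 2 H
  1 × C: no H
  1 × N (aromatic): no H
  Total hydrogens = 11.
Molecular formula: C9H11NO4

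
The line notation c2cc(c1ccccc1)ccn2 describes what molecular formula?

C11H9N

Heavy atoms from the SMILES: 11 C, 1 N.
Implicit hydrogens by atom environment:
  9 × C (aromatic): 1 H each → 9
  2 × C (aromatic): no H
  1 × N (aromatic): no H
  Total hydrogens = 9.
Molecular formula: C11H9N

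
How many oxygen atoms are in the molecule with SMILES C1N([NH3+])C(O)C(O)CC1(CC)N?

The symbol for oxygen appears 2 times in the SMILES.

2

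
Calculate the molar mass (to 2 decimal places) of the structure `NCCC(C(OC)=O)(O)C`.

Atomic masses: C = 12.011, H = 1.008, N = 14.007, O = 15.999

147.17

Molecular formula: C6H13NO3.
M = 6×12.011 + 13×1.008 + 1×14.007 + 3×15.999 = 147.17 g/mol.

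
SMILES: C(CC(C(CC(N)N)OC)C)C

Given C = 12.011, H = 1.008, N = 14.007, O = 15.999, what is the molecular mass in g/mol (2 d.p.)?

174.29

Molecular formula: C9H22N2O.
M = 9×12.011 + 22×1.008 + 2×14.007 + 1×15.999 = 174.29 g/mol.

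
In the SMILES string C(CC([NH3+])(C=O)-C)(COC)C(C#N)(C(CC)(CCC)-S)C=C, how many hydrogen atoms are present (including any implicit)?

Hydrogens are implicit in SMILES; fill each atom to its normal valence:
  6 × C: 2 H each → 12
  4 × C: 3 H each → 12
  4 × C: no H
  3 × C: 1 H each → 3
  2 × O: no H
  1 × N (charge +1): 3 H
  1 × N: no H
  1 × S: 1 H
  Total hydrogens = 31.

31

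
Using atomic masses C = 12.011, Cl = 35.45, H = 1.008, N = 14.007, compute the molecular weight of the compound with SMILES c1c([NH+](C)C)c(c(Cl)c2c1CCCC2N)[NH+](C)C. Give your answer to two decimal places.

Molecular formula: [C14H24ClN3]2+.
M = 14×12.011 + 1×35.45 + 24×1.008 + 3×14.007 = 269.82 g/mol.

269.82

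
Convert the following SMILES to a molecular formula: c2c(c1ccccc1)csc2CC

Heavy atoms from the SMILES: 12 C, 1 S.
Implicit hydrogens by atom environment:
  7 × C (aromatic): 1 H each → 7
  3 × C (aromatic): no H
  1 × C: 3 H
  1 × C: 2 H
  1 × S (aromatic): no H
  Total hydrogens = 12.
Molecular formula: C12H12S

C12H12S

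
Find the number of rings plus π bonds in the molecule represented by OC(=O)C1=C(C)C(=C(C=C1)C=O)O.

Molecular formula from the SMILES: C9H8O4.
DoU = (2C + 2 + N − H − X)/2 = (2·9 + 2 + 0 − 8 − 0)/2 = 12/2 = 6.
(Structurally: 1 ring(s) + 5 π bond(s) = 6.)

6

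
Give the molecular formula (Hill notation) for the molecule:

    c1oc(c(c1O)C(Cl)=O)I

C5H2ClIO3

Heavy atoms from the SMILES: 5 C, 1 Cl, 1 I, 3 O.
Implicit hydrogens by atom environment:
  3 × C (aromatic): no H
  1 × C (aromatic): 1 H
  1 × C: no H
  1 × Cl: no H
  1 × I: no H
  1 × O: 1 H
  1 × O (aromatic): no H
  1 × O: no H
  Total hydrogens = 2.
Molecular formula: C5H2ClIO3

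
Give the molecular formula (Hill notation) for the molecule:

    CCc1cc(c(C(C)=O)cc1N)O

C10H13NO2

Heavy atoms from the SMILES: 10 C, 1 N, 2 O.
Implicit hydrogens by atom environment:
  4 × C (aromatic): no H
  2 × C: 3 H each → 6
  2 × C (aromatic): 1 H each → 2
  1 × C: 2 H
  1 × C: no H
  1 × N: 2 H
  1 × O: 1 H
  1 × O: no H
  Total hydrogens = 13.
Molecular formula: C10H13NO2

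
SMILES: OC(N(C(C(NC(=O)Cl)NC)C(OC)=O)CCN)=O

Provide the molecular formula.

C9H17ClN4O5

Heavy atoms from the SMILES: 9 C, 1 Cl, 4 N, 5 O.
Implicit hydrogens by atom environment:
  4 × O: no H
  3 × C: no H
  2 × C: 3 H each → 6
  2 × C: 2 H each → 4
  2 × C: 1 H each → 2
  2 × N: 1 H each → 2
  1 × Cl: no H
  1 × N: 2 H
  1 × N: no H
  1 × O: 1 H
  Total hydrogens = 17.
Molecular formula: C9H17ClN4O5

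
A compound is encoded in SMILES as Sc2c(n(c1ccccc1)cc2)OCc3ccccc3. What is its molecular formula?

C17H15NOS

Heavy atoms from the SMILES: 17 C, 1 N, 1 O, 1 S.
Implicit hydrogens by atom environment:
  12 × C (aromatic): 1 H each → 12
  4 × C (aromatic): no H
  1 × C: 2 H
  1 × N (aromatic): no H
  1 × O: no H
  1 × S: 1 H
  Total hydrogens = 15.
Molecular formula: C17H15NOS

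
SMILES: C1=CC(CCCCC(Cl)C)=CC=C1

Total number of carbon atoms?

12

The symbol for carbon appears 12 times in the SMILES. (Cl is a single chlorine, not C + l.)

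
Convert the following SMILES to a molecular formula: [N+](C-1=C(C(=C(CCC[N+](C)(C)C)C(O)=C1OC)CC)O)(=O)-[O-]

Heavy atoms from the SMILES: 15 C, 2 N, 5 O.
Implicit hydrogens by atom environment:
  6 × C (aromatic): no H
  5 × C: 3 H each → 15
  4 × C: 2 H each → 8
  2 × N (charge +1): no H
  2 × O: 1 H each → 2
  2 × O: no H
  1 × O (charge -1): no H
  Total hydrogens = 25.
Net charge +1.
Molecular formula: C15H25N2O5+

C15H25N2O5+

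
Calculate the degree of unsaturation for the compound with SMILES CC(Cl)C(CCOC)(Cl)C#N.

2

Molecular formula from the SMILES: C7H11Cl2NO.
DoU = (2C + 2 + N − H − X)/2 = (2·7 + 2 + 1 − 11 − 2)/2 = 4/2 = 2.
(Structurally: 0 ring(s) + 2 π bond(s) = 2.)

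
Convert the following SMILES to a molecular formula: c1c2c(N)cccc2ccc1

Heavy atoms from the SMILES: 10 C, 1 N.
Implicit hydrogens by atom environment:
  7 × C (aromatic): 1 H each → 7
  3 × C (aromatic): no H
  1 × N: 2 H
  Total hydrogens = 9.
Molecular formula: C10H9N

C10H9N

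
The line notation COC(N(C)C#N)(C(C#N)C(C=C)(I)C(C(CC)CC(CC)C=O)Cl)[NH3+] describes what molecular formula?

C18H29ClIN4O2+

Heavy atoms from the SMILES: 18 C, 1 Cl, 1 I, 4 N, 2 O.
Implicit hydrogens by atom environment:
  6 × C: 1 H each → 6
  4 × C: 3 H each → 12
  4 × C: 2 H each → 8
  4 × C: no H
  3 × N: no H
  2 × O: no H
  1 × Cl: no H
  1 × I: no H
  1 × N (charge +1): 3 H
  Total hydrogens = 29.
Net charge +1.
Molecular formula: C18H29ClIN4O2+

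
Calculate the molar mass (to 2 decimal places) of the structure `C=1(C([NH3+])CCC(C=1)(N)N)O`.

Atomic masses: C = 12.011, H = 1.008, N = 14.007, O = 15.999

Molecular formula: C6H14N3O+.
M = 6×12.011 + 14×1.008 + 3×14.007 + 1×15.999 = 144.20 g/mol.

144.20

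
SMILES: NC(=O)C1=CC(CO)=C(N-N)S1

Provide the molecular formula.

Heavy atoms from the SMILES: 6 C, 3 N, 2 O, 1 S.
Implicit hydrogens by atom environment:
  3 × C (aromatic): no H
  2 × N: 2 H each → 4
  1 × C: 2 H
  1 × C (aromatic): 1 H
  1 × C: no H
  1 × N: 1 H
  1 × O: 1 H
  1 × O: no H
  1 × S (aromatic): no H
  Total hydrogens = 9.
Molecular formula: C6H9N3O2S

C6H9N3O2S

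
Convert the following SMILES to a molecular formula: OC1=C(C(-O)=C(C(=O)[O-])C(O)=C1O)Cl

Heavy atoms from the SMILES: 7 C, 1 Cl, 6 O.
Implicit hydrogens by atom environment:
  6 × C (aromatic): no H
  4 × O: 1 H each → 4
  1 × C: no H
  1 × Cl: no H
  1 × O: no H
  1 × O (charge -1): no H
  Total hydrogens = 4.
Net charge -1.
Molecular formula: C7H4ClO6-

C7H4ClO6-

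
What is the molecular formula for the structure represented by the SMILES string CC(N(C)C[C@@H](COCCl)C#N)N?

C8H16ClN3O

Heavy atoms from the SMILES: 8 C, 1 Cl, 3 N, 1 O.
Implicit hydrogens by atom environment:
  3 × C: 2 H each → 6
  2 × C: 3 H each → 6
  2 × C: 1 H each → 2
  2 × N: no H
  1 × C: no H
  1 × Cl: no H
  1 × N: 2 H
  1 × O: no H
  Total hydrogens = 16.
Molecular formula: C8H16ClN3O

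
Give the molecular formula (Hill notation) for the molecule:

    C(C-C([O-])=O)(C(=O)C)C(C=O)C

C8H11O4-

Heavy atoms from the SMILES: 8 C, 4 O.
Implicit hydrogens by atom environment:
  3 × C: 1 H each → 3
  3 × O: no H
  2 × C: 3 H each → 6
  2 × C: no H
  1 × C: 2 H
  1 × O (charge -1): no H
  Total hydrogens = 11.
Net charge -1.
Molecular formula: C8H11O4-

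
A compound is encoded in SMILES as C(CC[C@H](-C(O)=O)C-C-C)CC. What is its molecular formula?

C10H20O2

Heavy atoms from the SMILES: 10 C, 2 O.
Implicit hydrogens by atom environment:
  6 × C: 2 H each → 12
  2 × C: 3 H each → 6
  1 × C: 1 H
  1 × C: no H
  1 × O: 1 H
  1 × O: no H
  Total hydrogens = 20.
Molecular formula: C10H20O2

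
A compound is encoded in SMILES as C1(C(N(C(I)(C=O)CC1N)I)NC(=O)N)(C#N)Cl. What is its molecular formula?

Heavy atoms from the SMILES: 8 C, 1 Cl, 2 I, 5 N, 2 O.
Implicit hydrogens by atom environment:
  4 × C: no H
  3 × C: 1 H each → 3
  2 × I: no H
  2 × N: 2 H each → 4
  2 × N: no H
  2 × O: no H
  1 × C: 2 H
  1 × Cl: no H
  1 × N: 1 H
  Total hydrogens = 10.
Molecular formula: C8H10ClI2N5O2

C8H10ClI2N5O2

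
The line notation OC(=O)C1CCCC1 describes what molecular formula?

C6H10O2

Heavy atoms from the SMILES: 6 C, 2 O.
Implicit hydrogens by atom environment:
  4 × C: 2 H each → 8
  1 × C: 1 H
  1 × C: no H
  1 × O: 1 H
  1 × O: no H
  Total hydrogens = 10.
Molecular formula: C6H10O2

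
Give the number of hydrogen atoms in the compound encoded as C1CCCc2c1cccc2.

12

Hydrogens are implicit in SMILES; fill each atom to its normal valence:
  4 × C: 2 H each → 8
  4 × C (aromatic): 1 H each → 4
  2 × C (aromatic): no H
  Total hydrogens = 12.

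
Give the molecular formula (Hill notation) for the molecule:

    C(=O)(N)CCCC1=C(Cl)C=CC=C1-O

C10H12ClNO2

Heavy atoms from the SMILES: 10 C, 1 Cl, 1 N, 2 O.
Implicit hydrogens by atom environment:
  3 × C: 2 H each → 6
  3 × C (aromatic): 1 H each → 3
  3 × C (aromatic): no H
  1 × C: no H
  1 × Cl: no H
  1 × N: 2 H
  1 × O: 1 H
  1 × O: no H
  Total hydrogens = 12.
Molecular formula: C10H12ClNO2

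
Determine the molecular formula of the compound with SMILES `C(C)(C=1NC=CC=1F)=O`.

C6H6FNO

Heavy atoms from the SMILES: 6 C, 1 F, 1 N, 1 O.
Implicit hydrogens by atom environment:
  2 × C (aromatic): 1 H each → 2
  2 × C (aromatic): no H
  1 × C: 3 H
  1 × C: no H
  1 × F: no H
  1 × N (aromatic): 1 H
  1 × O: no H
  Total hydrogens = 6.
Molecular formula: C6H6FNO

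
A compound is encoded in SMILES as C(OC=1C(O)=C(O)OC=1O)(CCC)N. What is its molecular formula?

Heavy atoms from the SMILES: 8 C, 1 N, 5 O.
Implicit hydrogens by atom environment:
  4 × C (aromatic): no H
  3 × O: 1 H each → 3
  2 × C: 2 H each → 4
  1 × C: 3 H
  1 × C: 1 H
  1 × N: 2 H
  1 × O (aromatic): no H
  1 × O: no H
  Total hydrogens = 13.
Molecular formula: C8H13NO5

C8H13NO5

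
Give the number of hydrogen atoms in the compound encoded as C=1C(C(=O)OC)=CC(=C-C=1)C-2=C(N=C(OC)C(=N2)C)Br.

13

Hydrogens are implicit in SMILES; fill each atom to its normal valence:
  6 × C (aromatic): no H
  4 × C (aromatic): 1 H each → 4
  3 × C: 3 H each → 9
  3 × O: no H
  2 × N (aromatic): no H
  1 × Br: no H
  1 × C: no H
  Total hydrogens = 13.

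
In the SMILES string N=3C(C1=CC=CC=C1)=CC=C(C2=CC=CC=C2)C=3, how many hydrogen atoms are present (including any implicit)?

13

Hydrogens are implicit in SMILES; fill each atom to its normal valence:
  13 × C (aromatic): 1 H each → 13
  4 × C (aromatic): no H
  1 × N (aromatic): no H
  Total hydrogens = 13.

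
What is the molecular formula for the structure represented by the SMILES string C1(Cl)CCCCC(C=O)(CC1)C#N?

Heavy atoms from the SMILES: 10 C, 1 Cl, 1 N, 1 O.
Implicit hydrogens by atom environment:
  6 × C: 2 H each → 12
  2 × C: 1 H each → 2
  2 × C: no H
  1 × Cl: no H
  1 × N: no H
  1 × O: no H
  Total hydrogens = 14.
Molecular formula: C10H14ClNO

C10H14ClNO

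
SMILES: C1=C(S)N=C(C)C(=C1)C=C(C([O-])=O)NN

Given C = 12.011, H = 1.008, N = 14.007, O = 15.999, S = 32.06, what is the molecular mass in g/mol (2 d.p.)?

224.26

Molecular formula: C9H10N3O2S-.
M = 9×12.011 + 10×1.008 + 3×14.007 + 2×15.999 + 1×32.06 = 224.26 g/mol.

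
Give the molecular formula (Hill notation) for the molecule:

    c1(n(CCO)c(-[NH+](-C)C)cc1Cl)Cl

C8H13Cl2N2O+

Heavy atoms from the SMILES: 8 C, 2 Cl, 2 N, 1 O.
Implicit hydrogens by atom environment:
  3 × C (aromatic): no H
  2 × C: 3 H each → 6
  2 × C: 2 H each → 4
  2 × Cl: no H
  1 × C (aromatic): 1 H
  1 × N (charge +1): 1 H
  1 × N (aromatic): no H
  1 × O: 1 H
  Total hydrogens = 13.
Net charge +1.
Molecular formula: C8H13Cl2N2O+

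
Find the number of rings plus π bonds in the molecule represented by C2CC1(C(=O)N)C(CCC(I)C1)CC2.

3

Molecular formula from the SMILES: C11H18INO.
DoU = (2C + 2 + N − H − X)/2 = (2·11 + 2 + 1 − 18 − 1)/2 = 6/2 = 3.
(Structurally: 2 ring(s) + 1 π bond(s) = 3.)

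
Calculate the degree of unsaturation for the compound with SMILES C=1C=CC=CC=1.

Molecular formula from the SMILES: C6H6.
DoU = (2C + 2 + N − H − X)/2 = (2·6 + 2 + 0 − 6 − 0)/2 = 8/2 = 4.
(Structurally: 1 ring(s) + 3 π bond(s) = 4.)

4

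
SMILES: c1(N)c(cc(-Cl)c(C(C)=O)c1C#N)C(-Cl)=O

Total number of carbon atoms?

The symbol for carbon appears 10 times in the SMILES. Lowercase c denotes aromatic carbon and counts toward C.

10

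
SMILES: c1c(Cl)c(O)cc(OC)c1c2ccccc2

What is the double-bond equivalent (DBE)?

Molecular formula from the SMILES: C13H11ClO2.
DoU = (2C + 2 + N − H − X)/2 = (2·13 + 2 + 0 − 11 − 1)/2 = 16/2 = 8.
(Structurally: 2 ring(s) + 6 π bond(s) = 8.)

8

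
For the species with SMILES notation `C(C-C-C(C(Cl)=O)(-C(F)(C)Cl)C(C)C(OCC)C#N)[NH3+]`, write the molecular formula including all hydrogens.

Heavy atoms from the SMILES: 13 C, 2 Cl, 1 F, 2 N, 2 O.
Implicit hydrogens by atom environment:
  4 × C: 2 H each → 8
  4 × C: no H
  3 × C: 3 H each → 9
  2 × C: 1 H each → 2
  2 × Cl: no H
  2 × O: no H
  1 × F: no H
  1 × N (charge +1): 3 H
  1 × N: no H
  Total hydrogens = 22.
Net charge +1.
Molecular formula: C13H22Cl2FN2O2+

C13H22Cl2FN2O2+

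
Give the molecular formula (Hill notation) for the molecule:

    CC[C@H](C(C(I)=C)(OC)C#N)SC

Heavy atoms from the SMILES: 9 C, 1 I, 1 N, 1 O, 1 S.
Implicit hydrogens by atom environment:
  3 × C: 3 H each → 9
  3 × C: no H
  2 × C: 2 H each → 4
  1 × C: 1 H
  1 × I: no H
  1 × N: no H
  1 × O: no H
  1 × S: no H
  Total hydrogens = 14.
Molecular formula: C9H14INOS

C9H14INOS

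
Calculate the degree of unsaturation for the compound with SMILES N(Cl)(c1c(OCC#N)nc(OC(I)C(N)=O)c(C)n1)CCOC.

7

Molecular formula from the SMILES: C12H15ClIN5O4.
DoU = (2C + 2 + N − H − X)/2 = (2·12 + 2 + 5 − 15 − 2)/2 = 14/2 = 7.
(Structurally: 1 ring(s) + 6 π bond(s) = 7.)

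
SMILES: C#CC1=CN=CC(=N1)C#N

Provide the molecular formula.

Heavy atoms from the SMILES: 7 C, 3 N.
Implicit hydrogens by atom environment:
  2 × C (aromatic): 1 H each → 2
  2 × C (aromatic): no H
  2 × C: no H
  2 × N (aromatic): no H
  1 × C: 1 H
  1 × N: no H
  Total hydrogens = 3.
Molecular formula: C7H3N3

C7H3N3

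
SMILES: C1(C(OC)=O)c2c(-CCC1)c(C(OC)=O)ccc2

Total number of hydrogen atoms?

Hydrogens are implicit in SMILES; fill each atom to its normal valence:
  4 × O: no H
  3 × C: 2 H each → 6
  3 × C (aromatic): 1 H each → 3
  3 × C (aromatic): no H
  2 × C: 3 H each → 6
  2 × C: no H
  1 × C: 1 H
  Total hydrogens = 16.

16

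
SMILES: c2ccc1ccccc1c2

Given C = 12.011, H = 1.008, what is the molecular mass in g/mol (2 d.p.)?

Molecular formula: C10H8.
M = 10×12.011 + 8×1.008 = 128.17 g/mol.

128.17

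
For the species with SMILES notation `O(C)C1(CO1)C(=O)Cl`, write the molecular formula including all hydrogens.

Heavy atoms from the SMILES: 4 C, 1 Cl, 3 O.
Implicit hydrogens by atom environment:
  3 × O: no H
  2 × C: no H
  1 × C: 3 H
  1 × C: 2 H
  1 × Cl: no H
  Total hydrogens = 5.
Molecular formula: C4H5ClO3

C4H5ClO3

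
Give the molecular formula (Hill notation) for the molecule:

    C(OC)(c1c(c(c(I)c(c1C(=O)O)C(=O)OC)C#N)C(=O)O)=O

C13H8INO8

Heavy atoms from the SMILES: 13 C, 1 I, 1 N, 8 O.
Implicit hydrogens by atom environment:
  6 × C (aromatic): no H
  6 × O: no H
  5 × C: no H
  2 × C: 3 H each → 6
  2 × O: 1 H each → 2
  1 × I: no H
  1 × N: no H
  Total hydrogens = 8.
Molecular formula: C13H8INO8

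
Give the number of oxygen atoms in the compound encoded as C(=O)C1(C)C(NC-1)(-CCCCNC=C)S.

The symbol for oxygen appears 1 time in the SMILES.

1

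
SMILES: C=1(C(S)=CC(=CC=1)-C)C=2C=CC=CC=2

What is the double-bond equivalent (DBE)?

Molecular formula from the SMILES: C13H12S.
DoU = (2C + 2 + N − H − X)/2 = (2·13 + 2 + 0 − 12 − 0)/2 = 16/2 = 8.
(Structurally: 2 ring(s) + 6 π bond(s) = 8.)

8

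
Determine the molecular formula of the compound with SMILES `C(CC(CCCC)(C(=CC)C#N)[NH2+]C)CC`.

Heavy atoms from the SMILES: 14 C, 2 N.
Implicit hydrogens by atom environment:
  6 × C: 2 H each → 12
  4 × C: 3 H each → 12
  3 × C: no H
  1 × C: 1 H
  1 × N (charge +1): 2 H
  1 × N: no H
  Total hydrogens = 27.
Net charge +1.
Molecular formula: C14H27N2+

C14H27N2+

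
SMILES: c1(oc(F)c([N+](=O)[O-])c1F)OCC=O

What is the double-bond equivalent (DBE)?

5

Molecular formula from the SMILES: C6H3F2NO5.
DoU = (2C + 2 + N − H − X)/2 = (2·6 + 2 + 1 − 3 − 2)/2 = 10/2 = 5.
(Structurally: 1 ring(s) + 4 π bond(s) = 5.)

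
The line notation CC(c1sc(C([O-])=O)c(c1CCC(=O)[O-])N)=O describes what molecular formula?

[C10H9NO5S]2-

Heavy atoms from the SMILES: 10 C, 1 N, 5 O, 1 S.
Implicit hydrogens by atom environment:
  4 × C (aromatic): no H
  3 × C: no H
  3 × O: no H
  2 × C: 2 H each → 4
  2 × O (charge -1): no H
  1 × C: 3 H
  1 × N: 2 H
  1 × S (aromatic): no H
  Total hydrogens = 9.
Net charge -2.
Molecular formula: [C10H9NO5S]2-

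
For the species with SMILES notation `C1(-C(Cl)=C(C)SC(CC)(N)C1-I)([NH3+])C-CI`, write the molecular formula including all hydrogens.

C10H18ClI2N2S+

Heavy atoms from the SMILES: 10 C, 1 Cl, 2 I, 2 N, 1 S.
Implicit hydrogens by atom environment:
  4 × C: no H
  3 × C: 2 H each → 6
  2 × C: 3 H each → 6
  2 × I: no H
  1 × C: 1 H
  1 × Cl: no H
  1 × N (charge +1): 3 H
  1 × N: 2 H
  1 × S: no H
  Total hydrogens = 18.
Net charge +1.
Molecular formula: C10H18ClI2N2S+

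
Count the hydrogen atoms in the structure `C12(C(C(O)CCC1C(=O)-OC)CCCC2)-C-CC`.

26

Hydrogens are implicit in SMILES; fill each atom to its normal valence:
  8 × C: 2 H each → 16
  3 × C: 1 H each → 3
  2 × C: 3 H each → 6
  2 × C: no H
  2 × O: no H
  1 × O: 1 H
  Total hydrogens = 26.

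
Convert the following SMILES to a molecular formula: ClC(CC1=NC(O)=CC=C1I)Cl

Heavy atoms from the SMILES: 7 C, 2 Cl, 1 I, 1 N, 1 O.
Implicit hydrogens by atom environment:
  3 × C (aromatic): no H
  2 × C (aromatic): 1 H each → 2
  2 × Cl: no H
  1 × C: 2 H
  1 × C: 1 H
  1 × I: no H
  1 × N (aromatic): no H
  1 × O: 1 H
  Total hydrogens = 6.
Molecular formula: C7H6Cl2INO

C7H6Cl2INO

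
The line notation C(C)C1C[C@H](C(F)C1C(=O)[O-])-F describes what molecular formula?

C8H11F2O2-

Heavy atoms from the SMILES: 8 C, 2 F, 2 O.
Implicit hydrogens by atom environment:
  4 × C: 1 H each → 4
  2 × C: 2 H each → 4
  2 × F: no H
  1 × C: 3 H
  1 × C: no H
  1 × O: no H
  1 × O (charge -1): no H
  Total hydrogens = 11.
Net charge -1.
Molecular formula: C8H11F2O2-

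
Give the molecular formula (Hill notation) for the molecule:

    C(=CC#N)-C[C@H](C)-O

Heavy atoms from the SMILES: 6 C, 1 N, 1 O.
Implicit hydrogens by atom environment:
  3 × C: 1 H each → 3
  1 × C: 3 H
  1 × C: 2 H
  1 × C: no H
  1 × N: no H
  1 × O: 1 H
  Total hydrogens = 9.
Molecular formula: C6H9NO

C6H9NO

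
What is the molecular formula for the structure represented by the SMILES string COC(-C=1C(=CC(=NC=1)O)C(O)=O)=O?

Heavy atoms from the SMILES: 8 C, 1 N, 5 O.
Implicit hydrogens by atom environment:
  3 × C (aromatic): no H
  3 × O: no H
  2 × C (aromatic): 1 H each → 2
  2 × C: no H
  2 × O: 1 H each → 2
  1 × C: 3 H
  1 × N (aromatic): no H
  Total hydrogens = 7.
Molecular formula: C8H7NO5

C8H7NO5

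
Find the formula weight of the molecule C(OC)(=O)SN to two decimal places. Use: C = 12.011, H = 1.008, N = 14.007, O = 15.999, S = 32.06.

107.13

Molecular formula: C2H5NO2S.
M = 2×12.011 + 5×1.008 + 1×14.007 + 2×15.999 + 1×32.06 = 107.13 g/mol.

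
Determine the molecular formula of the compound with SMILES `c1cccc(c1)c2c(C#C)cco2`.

C12H8O

Heavy atoms from the SMILES: 12 C, 1 O.
Implicit hydrogens by atom environment:
  7 × C (aromatic): 1 H each → 7
  3 × C (aromatic): no H
  1 × C: 1 H
  1 × C: no H
  1 × O (aromatic): no H
  Total hydrogens = 8.
Molecular formula: C12H8O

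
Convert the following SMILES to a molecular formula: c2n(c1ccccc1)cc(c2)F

C10H8FN

Heavy atoms from the SMILES: 10 C, 1 F, 1 N.
Implicit hydrogens by atom environment:
  8 × C (aromatic): 1 H each → 8
  2 × C (aromatic): no H
  1 × F: no H
  1 × N (aromatic): no H
  Total hydrogens = 8.
Molecular formula: C10H8FN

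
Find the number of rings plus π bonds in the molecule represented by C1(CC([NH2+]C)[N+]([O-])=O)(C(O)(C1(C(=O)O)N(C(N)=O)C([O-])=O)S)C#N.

Molecular formula from the SMILES: C10H13N5O8S.
DoU = (2C + 2 + N − H − X)/2 = (2·10 + 2 + 5 − 13 − 0)/2 = 14/2 = 7.
(Structurally: 1 ring(s) + 6 π bond(s) = 7.)

7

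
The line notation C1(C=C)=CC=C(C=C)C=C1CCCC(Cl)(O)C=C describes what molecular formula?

Heavy atoms from the SMILES: 16 C, 1 Cl, 1 O.
Implicit hydrogens by atom environment:
  6 × C: 2 H each → 12
  3 × C (aromatic): 1 H each → 3
  3 × C: 1 H each → 3
  3 × C (aromatic): no H
  1 × C: no H
  1 × Cl: no H
  1 × O: 1 H
  Total hydrogens = 19.
Molecular formula: C16H19ClO

C16H19ClO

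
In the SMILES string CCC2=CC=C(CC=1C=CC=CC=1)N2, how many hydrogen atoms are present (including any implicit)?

15

Hydrogens are implicit in SMILES; fill each atom to its normal valence:
  7 × C (aromatic): 1 H each → 7
  3 × C (aromatic): no H
  2 × C: 2 H each → 4
  1 × C: 3 H
  1 × N (aromatic): 1 H
  Total hydrogens = 15.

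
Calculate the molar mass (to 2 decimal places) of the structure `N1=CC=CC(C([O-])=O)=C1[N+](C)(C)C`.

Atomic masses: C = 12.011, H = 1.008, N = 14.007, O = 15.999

180.21

Molecular formula: C9H12N2O2.
M = 9×12.011 + 12×1.008 + 2×14.007 + 2×15.999 = 180.21 g/mol.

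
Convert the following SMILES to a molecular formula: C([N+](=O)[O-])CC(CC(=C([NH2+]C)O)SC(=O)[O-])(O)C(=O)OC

Heavy atoms from the SMILES: 10 C, 2 N, 8 O, 1 S.
Implicit hydrogens by atom environment:
  5 × C: no H
  4 × O: no H
  3 × C: 2 H each → 6
  2 × C: 3 H each → 6
  2 × O: 1 H each → 2
  2 × O (charge -1): no H
  1 × N (charge +1): 2 H
  1 × N (charge +1): no H
  1 × S: no H
  Total hydrogens = 16.
Molecular formula: C10H16N2O8S

C10H16N2O8S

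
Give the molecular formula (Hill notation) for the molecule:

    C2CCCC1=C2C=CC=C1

C10H12

Heavy atoms from the SMILES: 10 C.
Implicit hydrogens by atom environment:
  4 × C: 2 H each → 8
  4 × C (aromatic): 1 H each → 4
  2 × C (aromatic): no H
  Total hydrogens = 12.
Molecular formula: C10H12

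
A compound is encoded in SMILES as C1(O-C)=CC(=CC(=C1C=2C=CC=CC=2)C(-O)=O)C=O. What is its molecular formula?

Heavy atoms from the SMILES: 15 C, 4 O.
Implicit hydrogens by atom environment:
  7 × C (aromatic): 1 H each → 7
  5 × C (aromatic): no H
  3 × O: no H
  1 × C: 3 H
  1 × C: 1 H
  1 × C: no H
  1 × O: 1 H
  Total hydrogens = 12.
Molecular formula: C15H12O4

C15H12O4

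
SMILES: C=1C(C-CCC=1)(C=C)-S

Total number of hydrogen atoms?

Hydrogens are implicit in SMILES; fill each atom to its normal valence:
  4 × C: 2 H each → 8
  3 × C: 1 H each → 3
  1 × C: no H
  1 × S: 1 H
  Total hydrogens = 12.

12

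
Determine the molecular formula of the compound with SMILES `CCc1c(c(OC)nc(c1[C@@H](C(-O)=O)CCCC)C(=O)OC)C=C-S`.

C18H25NO5S

Heavy atoms from the SMILES: 18 C, 1 N, 5 O, 1 S.
Implicit hydrogens by atom environment:
  5 × C (aromatic): no H
  4 × C: 3 H each → 12
  4 × C: 2 H each → 8
  4 × O: no H
  3 × C: 1 H each → 3
  2 × C: no H
  1 × N (aromatic): no H
  1 × O: 1 H
  1 × S: 1 H
  Total hydrogens = 25.
Molecular formula: C18H25NO5S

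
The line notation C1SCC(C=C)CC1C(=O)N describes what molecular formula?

C8H13NOS

Heavy atoms from the SMILES: 8 C, 1 N, 1 O, 1 S.
Implicit hydrogens by atom environment:
  4 × C: 2 H each → 8
  3 × C: 1 H each → 3
  1 × C: no H
  1 × N: 2 H
  1 × O: no H
  1 × S: no H
  Total hydrogens = 13.
Molecular formula: C8H13NOS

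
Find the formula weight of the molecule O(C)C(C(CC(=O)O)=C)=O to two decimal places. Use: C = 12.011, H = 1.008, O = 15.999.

144.13

Molecular formula: C6H8O4.
M = 6×12.011 + 8×1.008 + 4×15.999 = 144.13 g/mol.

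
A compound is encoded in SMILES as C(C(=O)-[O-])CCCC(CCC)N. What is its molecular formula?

C9H18NO2-

Heavy atoms from the SMILES: 9 C, 1 N, 2 O.
Implicit hydrogens by atom environment:
  6 × C: 2 H each → 12
  1 × C: 3 H
  1 × C: 1 H
  1 × C: no H
  1 × N: 2 H
  1 × O: no H
  1 × O (charge -1): no H
  Total hydrogens = 18.
Net charge -1.
Molecular formula: C9H18NO2-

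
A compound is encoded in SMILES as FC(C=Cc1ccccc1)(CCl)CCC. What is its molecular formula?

Heavy atoms from the SMILES: 13 C, 1 Cl, 1 F.
Implicit hydrogens by atom environment:
  5 × C (aromatic): 1 H each → 5
  3 × C: 2 H each → 6
  2 × C: 1 H each → 2
  1 × C: 3 H
  1 × C: no H
  1 × C (aromatic): no H
  1 × Cl: no H
  1 × F: no H
  Total hydrogens = 16.
Molecular formula: C13H16ClF

C13H16ClF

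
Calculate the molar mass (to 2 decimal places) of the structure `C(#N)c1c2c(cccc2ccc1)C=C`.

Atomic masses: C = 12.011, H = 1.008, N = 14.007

Molecular formula: C13H9N.
M = 13×12.011 + 9×1.008 + 1×14.007 = 179.22 g/mol.

179.22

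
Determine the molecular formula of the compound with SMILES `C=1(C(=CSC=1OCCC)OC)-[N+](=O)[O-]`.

Heavy atoms from the SMILES: 8 C, 1 N, 4 O, 1 S.
Implicit hydrogens by atom environment:
  3 × C (aromatic): no H
  3 × O: no H
  2 × C: 3 H each → 6
  2 × C: 2 H each → 4
  1 × C (aromatic): 1 H
  1 × N (charge +1): no H
  1 × O (charge -1): no H
  1 × S (aromatic): no H
  Total hydrogens = 11.
Molecular formula: C8H11NO4S

C8H11NO4S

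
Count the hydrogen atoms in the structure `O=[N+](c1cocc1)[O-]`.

3

Hydrogens are implicit in SMILES; fill each atom to its normal valence:
  3 × C (aromatic): 1 H each → 3
  1 × C (aromatic): no H
  1 × N (charge +1): no H
  1 × O (aromatic): no H
  1 × O: no H
  1 × O (charge -1): no H
  Total hydrogens = 3.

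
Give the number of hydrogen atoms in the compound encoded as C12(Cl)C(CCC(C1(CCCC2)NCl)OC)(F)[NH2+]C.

22

Hydrogens are implicit in SMILES; fill each atom to its normal valence:
  6 × C: 2 H each → 12
  3 × C: no H
  2 × C: 3 H each → 6
  2 × Cl: no H
  1 × C: 1 H
  1 × F: no H
  1 × N (charge +1): 2 H
  1 × N: 1 H
  1 × O: no H
  Total hydrogens = 22.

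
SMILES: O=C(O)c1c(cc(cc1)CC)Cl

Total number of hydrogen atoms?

9

Hydrogens are implicit in SMILES; fill each atom to its normal valence:
  3 × C (aromatic): 1 H each → 3
  3 × C (aromatic): no H
  1 × C: 3 H
  1 × C: 2 H
  1 × C: no H
  1 × Cl: no H
  1 × O: 1 H
  1 × O: no H
  Total hydrogens = 9.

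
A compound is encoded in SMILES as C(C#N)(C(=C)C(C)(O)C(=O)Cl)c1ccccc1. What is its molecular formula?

C13H12ClNO2

Heavy atoms from the SMILES: 13 C, 1 Cl, 1 N, 2 O.
Implicit hydrogens by atom environment:
  5 × C (aromatic): 1 H each → 5
  4 × C: no H
  1 × C: 3 H
  1 × C: 2 H
  1 × C: 1 H
  1 × C (aromatic): no H
  1 × Cl: no H
  1 × N: no H
  1 × O: 1 H
  1 × O: no H
  Total hydrogens = 12.
Molecular formula: C13H12ClNO2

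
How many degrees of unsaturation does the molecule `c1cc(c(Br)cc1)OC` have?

Molecular formula from the SMILES: C7H7BrO.
DoU = (2C + 2 + N − H − X)/2 = (2·7 + 2 + 0 − 7 − 1)/2 = 8/2 = 4.
(Structurally: 1 ring(s) + 3 π bond(s) = 4.)

4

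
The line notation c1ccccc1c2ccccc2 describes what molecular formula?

Heavy atoms from the SMILES: 12 C.
Implicit hydrogens by atom environment:
  10 × C (aromatic): 1 H each → 10
  2 × C (aromatic): no H
  Total hydrogens = 10.
Molecular formula: C12H10

C12H10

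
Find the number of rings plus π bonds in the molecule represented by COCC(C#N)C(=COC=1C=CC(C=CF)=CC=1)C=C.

Molecular formula from the SMILES: C16H16FNO2.
DoU = (2C + 2 + N − H − X)/2 = (2·16 + 2 + 1 − 16 − 1)/2 = 18/2 = 9.
(Structurally: 1 ring(s) + 8 π bond(s) = 9.)

9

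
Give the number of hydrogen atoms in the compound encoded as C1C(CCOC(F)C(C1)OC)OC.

17

Hydrogens are implicit in SMILES; fill each atom to its normal valence:
  4 × C: 2 H each → 8
  3 × C: 1 H each → 3
  3 × O: no H
  2 × C: 3 H each → 6
  1 × F: no H
  Total hydrogens = 17.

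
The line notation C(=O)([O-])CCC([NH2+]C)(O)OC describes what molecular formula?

C6H13NO4

Heavy atoms from the SMILES: 6 C, 1 N, 4 O.
Implicit hydrogens by atom environment:
  2 × C: 3 H each → 6
  2 × C: 2 H each → 4
  2 × C: no H
  2 × O: no H
  1 × N (charge +1): 2 H
  1 × O: 1 H
  1 × O (charge -1): no H
  Total hydrogens = 13.
Molecular formula: C6H13NO4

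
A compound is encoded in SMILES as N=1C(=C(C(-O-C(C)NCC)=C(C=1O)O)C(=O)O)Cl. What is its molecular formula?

C10H13ClN2O5

Heavy atoms from the SMILES: 10 C, 1 Cl, 2 N, 5 O.
Implicit hydrogens by atom environment:
  5 × C (aromatic): no H
  3 × O: 1 H each → 3
  2 × C: 3 H each → 6
  2 × O: no H
  1 × C: 2 H
  1 × C: 1 H
  1 × C: no H
  1 × Cl: no H
  1 × N: 1 H
  1 × N (aromatic): no H
  Total hydrogens = 13.
Molecular formula: C10H13ClN2O5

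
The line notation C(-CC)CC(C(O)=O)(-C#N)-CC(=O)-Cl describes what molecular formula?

C9H12ClNO3

Heavy atoms from the SMILES: 9 C, 1 Cl, 1 N, 3 O.
Implicit hydrogens by atom environment:
  4 × C: 2 H each → 8
  4 × C: no H
  2 × O: no H
  1 × C: 3 H
  1 × Cl: no H
  1 × N: no H
  1 × O: 1 H
  Total hydrogens = 12.
Molecular formula: C9H12ClNO3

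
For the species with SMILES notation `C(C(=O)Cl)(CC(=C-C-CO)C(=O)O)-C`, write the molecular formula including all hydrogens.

C9H13ClO4

Heavy atoms from the SMILES: 9 C, 1 Cl, 4 O.
Implicit hydrogens by atom environment:
  3 × C: 2 H each → 6
  3 × C: no H
  2 × C: 1 H each → 2
  2 × O: 1 H each → 2
  2 × O: no H
  1 × C: 3 H
  1 × Cl: no H
  Total hydrogens = 13.
Molecular formula: C9H13ClO4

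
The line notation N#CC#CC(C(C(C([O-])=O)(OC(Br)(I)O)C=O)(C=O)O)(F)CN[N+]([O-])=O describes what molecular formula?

C11H7BrFIN3O9-

Heavy atoms from the SMILES: 1 Br, 11 C, 1 F, 1 I, 3 N, 9 O.
Implicit hydrogens by atom environment:
  8 × C: no H
  5 × O: no H
  2 × C: 1 H each → 2
  2 × O: 1 H each → 2
  2 × O (charge -1): no H
  1 × Br: no H
  1 × C: 2 H
  1 × F: no H
  1 × I: no H
  1 × N: 1 H
  1 × N: no H
  1 × N (charge +1): no H
  Total hydrogens = 7.
Net charge -1.
Molecular formula: C11H7BrFIN3O9-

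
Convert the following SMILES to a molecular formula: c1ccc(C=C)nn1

Heavy atoms from the SMILES: 6 C, 2 N.
Implicit hydrogens by atom environment:
  3 × C (aromatic): 1 H each → 3
  2 × N (aromatic): no H
  1 × C: 2 H
  1 × C: 1 H
  1 × C (aromatic): no H
  Total hydrogens = 6.
Molecular formula: C6H6N2

C6H6N2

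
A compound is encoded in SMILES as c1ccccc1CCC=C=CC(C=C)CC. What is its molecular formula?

C16H20

Heavy atoms from the SMILES: 16 C.
Implicit hydrogens by atom environment:
  5 × C (aromatic): 1 H each → 5
  4 × C: 2 H each → 8
  4 × C: 1 H each → 4
  1 × C: 3 H
  1 × C: no H
  1 × C (aromatic): no H
  Total hydrogens = 20.
Molecular formula: C16H20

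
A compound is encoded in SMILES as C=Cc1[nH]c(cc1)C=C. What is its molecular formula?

C8H9N

Heavy atoms from the SMILES: 8 C, 1 N.
Implicit hydrogens by atom environment:
  2 × C: 2 H each → 4
  2 × C (aromatic): 1 H each → 2
  2 × C: 1 H each → 2
  2 × C (aromatic): no H
  1 × N (aromatic): 1 H
  Total hydrogens = 9.
Molecular formula: C8H9N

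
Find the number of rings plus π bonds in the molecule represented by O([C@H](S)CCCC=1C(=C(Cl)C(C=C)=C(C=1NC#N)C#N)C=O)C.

Molecular formula from the SMILES: C16H16ClN3O2S.
DoU = (2C + 2 + N − H − X)/2 = (2·16 + 2 + 3 − 16 − 1)/2 = 20/2 = 10.
(Structurally: 1 ring(s) + 9 π bond(s) = 10.)

10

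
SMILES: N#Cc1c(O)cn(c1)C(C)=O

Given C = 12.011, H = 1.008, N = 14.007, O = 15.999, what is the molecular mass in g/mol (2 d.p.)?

150.14

Molecular formula: C7H6N2O2.
M = 7×12.011 + 6×1.008 + 2×14.007 + 2×15.999 = 150.14 g/mol.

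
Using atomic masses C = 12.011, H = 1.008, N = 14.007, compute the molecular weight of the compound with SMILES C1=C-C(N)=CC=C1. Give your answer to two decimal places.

Molecular formula: C6H7N.
M = 6×12.011 + 7×1.008 + 1×14.007 = 93.13 g/mol.

93.13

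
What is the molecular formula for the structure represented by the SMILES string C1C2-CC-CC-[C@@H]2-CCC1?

C10H18

Heavy atoms from the SMILES: 10 C.
Implicit hydrogens by atom environment:
  8 × C: 2 H each → 16
  2 × C: 1 H each → 2
  Total hydrogens = 18.
Molecular formula: C10H18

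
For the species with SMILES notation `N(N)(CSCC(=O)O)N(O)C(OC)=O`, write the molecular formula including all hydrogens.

Heavy atoms from the SMILES: 5 C, 3 N, 5 O, 1 S.
Implicit hydrogens by atom environment:
  3 × O: no H
  2 × C: 2 H each → 4
  2 × C: no H
  2 × N: no H
  2 × O: 1 H each → 2
  1 × C: 3 H
  1 × N: 2 H
  1 × S: no H
  Total hydrogens = 11.
Molecular formula: C5H11N3O5S

C5H11N3O5S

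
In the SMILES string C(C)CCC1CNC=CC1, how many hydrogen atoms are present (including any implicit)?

Hydrogens are implicit in SMILES; fill each atom to its normal valence:
  5 × C: 2 H each → 10
  3 × C: 1 H each → 3
  1 × C: 3 H
  1 × N: 1 H
  Total hydrogens = 17.

17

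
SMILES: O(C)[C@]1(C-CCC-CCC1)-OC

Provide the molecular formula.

C10H20O2

Heavy atoms from the SMILES: 10 C, 2 O.
Implicit hydrogens by atom environment:
  7 × C: 2 H each → 14
  2 × C: 3 H each → 6
  2 × O: no H
  1 × C: no H
  Total hydrogens = 20.
Molecular formula: C10H20O2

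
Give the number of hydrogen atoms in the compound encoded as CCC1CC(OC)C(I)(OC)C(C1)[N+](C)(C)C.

Hydrogens are implicit in SMILES; fill each atom to its normal valence:
  6 × C: 3 H each → 18
  3 × C: 2 H each → 6
  3 × C: 1 H each → 3
  2 × O: no H
  1 × C: no H
  1 × I: no H
  1 × N (charge +1): no H
  Total hydrogens = 27.

27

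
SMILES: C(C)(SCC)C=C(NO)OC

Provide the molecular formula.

C7H15NO2S

Heavy atoms from the SMILES: 7 C, 1 N, 2 O, 1 S.
Implicit hydrogens by atom environment:
  3 × C: 3 H each → 9
  2 × C: 1 H each → 2
  1 × C: 2 H
  1 × C: no H
  1 × N: 1 H
  1 × O: 1 H
  1 × O: no H
  1 × S: no H
  Total hydrogens = 15.
Molecular formula: C7H15NO2S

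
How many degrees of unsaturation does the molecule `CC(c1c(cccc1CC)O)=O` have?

Molecular formula from the SMILES: C10H12O2.
DoU = (2C + 2 + N − H − X)/2 = (2·10 + 2 + 0 − 12 − 0)/2 = 10/2 = 5.
(Structurally: 1 ring(s) + 4 π bond(s) = 5.)

5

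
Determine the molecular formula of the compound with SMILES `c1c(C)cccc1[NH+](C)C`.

C9H14N+

Heavy atoms from the SMILES: 9 C, 1 N.
Implicit hydrogens by atom environment:
  4 × C (aromatic): 1 H each → 4
  3 × C: 3 H each → 9
  2 × C (aromatic): no H
  1 × N (charge +1): 1 H
  Total hydrogens = 14.
Net charge +1.
Molecular formula: C9H14N+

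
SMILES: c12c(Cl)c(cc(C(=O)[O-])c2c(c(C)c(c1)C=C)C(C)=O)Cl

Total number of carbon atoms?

16

The symbol for carbon appears 16 times in the SMILES. Lowercase c denotes aromatic carbon and counts toward C.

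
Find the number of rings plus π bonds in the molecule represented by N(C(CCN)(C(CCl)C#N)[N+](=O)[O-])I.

3

Molecular formula from the SMILES: C6H10ClIN4O2.
DoU = (2C + 2 + N − H − X)/2 = (2·6 + 2 + 4 − 10 − 2)/2 = 6/2 = 3.
(Structurally: 0 ring(s) + 3 π bond(s) = 3.)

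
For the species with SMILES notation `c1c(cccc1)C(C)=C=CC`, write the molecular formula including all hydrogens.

Heavy atoms from the SMILES: 11 C.
Implicit hydrogens by atom environment:
  5 × C (aromatic): 1 H each → 5
  2 × C: 3 H each → 6
  2 × C: no H
  1 × C: 1 H
  1 × C (aromatic): no H
  Total hydrogens = 12.
Molecular formula: C11H12

C11H12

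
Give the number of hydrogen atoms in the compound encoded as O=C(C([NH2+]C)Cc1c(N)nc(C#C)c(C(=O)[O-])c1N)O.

Hydrogens are implicit in SMILES; fill each atom to its normal valence:
  5 × C (aromatic): no H
  3 × C: no H
  2 × C: 1 H each → 2
  2 × N: 2 H each → 4
  2 × O: no H
  1 × C: 3 H
  1 × C: 2 H
  1 × N (charge +1): 2 H
  1 × N (aromatic): no H
  1 × O: 1 H
  1 × O (charge -1): no H
  Total hydrogens = 14.

14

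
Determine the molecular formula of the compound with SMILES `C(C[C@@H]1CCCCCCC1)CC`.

C12H24

Heavy atoms from the SMILES: 12 C.
Implicit hydrogens by atom environment:
  10 × C: 2 H each → 20
  1 × C: 3 H
  1 × C: 1 H
  Total hydrogens = 24.
Molecular formula: C12H24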